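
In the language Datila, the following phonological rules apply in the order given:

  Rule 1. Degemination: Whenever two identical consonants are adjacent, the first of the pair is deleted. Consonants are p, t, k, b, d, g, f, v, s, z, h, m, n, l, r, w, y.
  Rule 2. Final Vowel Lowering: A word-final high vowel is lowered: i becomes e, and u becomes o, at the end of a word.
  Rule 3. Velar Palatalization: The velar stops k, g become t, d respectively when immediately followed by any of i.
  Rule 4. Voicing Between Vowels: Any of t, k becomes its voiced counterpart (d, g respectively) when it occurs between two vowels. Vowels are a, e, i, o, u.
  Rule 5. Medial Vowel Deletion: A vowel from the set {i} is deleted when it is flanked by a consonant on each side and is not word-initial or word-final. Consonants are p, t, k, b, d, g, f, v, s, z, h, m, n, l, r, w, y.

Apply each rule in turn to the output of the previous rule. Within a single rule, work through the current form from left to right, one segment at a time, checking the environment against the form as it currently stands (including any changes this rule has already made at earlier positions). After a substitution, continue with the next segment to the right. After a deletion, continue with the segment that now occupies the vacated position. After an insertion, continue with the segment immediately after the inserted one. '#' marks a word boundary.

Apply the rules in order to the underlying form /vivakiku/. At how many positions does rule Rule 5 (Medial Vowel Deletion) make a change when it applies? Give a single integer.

Rule 1 Degemination: no change — [vivakiku]
Rule 2 Final Vowel Lowering: [vivakiku] → [vivakiko]
Rule 3 Velar Palatalization: [vivakiko] → [vivatiko]
Rule 4 Voicing Between Vowels: [vivatiko] → [vivadigo]
Rule 5 Medial Vowel Deletion: [vivadigo] → [vvadgo]
Rule Rule 5 changed 2 position(s).

2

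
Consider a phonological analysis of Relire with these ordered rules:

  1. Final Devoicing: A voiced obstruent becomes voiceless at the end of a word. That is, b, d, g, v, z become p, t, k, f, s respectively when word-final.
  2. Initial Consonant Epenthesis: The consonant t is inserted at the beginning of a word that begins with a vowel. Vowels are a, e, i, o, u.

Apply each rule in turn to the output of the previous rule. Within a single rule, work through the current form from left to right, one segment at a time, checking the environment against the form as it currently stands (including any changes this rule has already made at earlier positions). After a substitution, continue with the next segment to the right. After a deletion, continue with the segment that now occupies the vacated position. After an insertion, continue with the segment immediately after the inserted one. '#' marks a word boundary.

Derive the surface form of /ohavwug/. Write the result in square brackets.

1 Final Devoicing: [ohavwug] → [ohavwuk]
2 Initial Consonant Epenthesis: [ohavwuk] → [tohavwuk]

[tohavwuk]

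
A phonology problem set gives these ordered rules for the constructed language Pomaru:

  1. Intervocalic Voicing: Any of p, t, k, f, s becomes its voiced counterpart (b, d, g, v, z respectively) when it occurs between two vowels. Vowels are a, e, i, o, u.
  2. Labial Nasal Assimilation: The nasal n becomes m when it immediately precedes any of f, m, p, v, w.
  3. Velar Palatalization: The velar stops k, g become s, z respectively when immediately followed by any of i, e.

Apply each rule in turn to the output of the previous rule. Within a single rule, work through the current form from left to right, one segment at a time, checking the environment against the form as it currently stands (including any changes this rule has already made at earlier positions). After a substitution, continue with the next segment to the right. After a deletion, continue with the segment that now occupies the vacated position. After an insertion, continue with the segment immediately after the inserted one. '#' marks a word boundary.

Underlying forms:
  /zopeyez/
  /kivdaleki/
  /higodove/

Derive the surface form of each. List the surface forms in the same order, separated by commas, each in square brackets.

[zobeyez], [sivdalezi], [higodove]

/zopeyez/:
  1 Intervocalic Voicing: [zopeyez] → [zobeyez]
  2 Labial Nasal Assimilation: no change — [zobeyez]
  3 Velar Palatalization: no change — [zobeyez]
/kivdaleki/:
  1 Intervocalic Voicing: [kivdaleki] → [kivdalegi]
  2 Labial Nasal Assimilation: no change — [kivdalegi]
  3 Velar Palatalization: [kivdalegi] → [sivdalezi]
/higodove/:
  1 Intervocalic Voicing: no change — [higodove]
  2 Labial Nasal Assimilation: no change — [higodove]
  3 Velar Palatalization: no change — [higodove]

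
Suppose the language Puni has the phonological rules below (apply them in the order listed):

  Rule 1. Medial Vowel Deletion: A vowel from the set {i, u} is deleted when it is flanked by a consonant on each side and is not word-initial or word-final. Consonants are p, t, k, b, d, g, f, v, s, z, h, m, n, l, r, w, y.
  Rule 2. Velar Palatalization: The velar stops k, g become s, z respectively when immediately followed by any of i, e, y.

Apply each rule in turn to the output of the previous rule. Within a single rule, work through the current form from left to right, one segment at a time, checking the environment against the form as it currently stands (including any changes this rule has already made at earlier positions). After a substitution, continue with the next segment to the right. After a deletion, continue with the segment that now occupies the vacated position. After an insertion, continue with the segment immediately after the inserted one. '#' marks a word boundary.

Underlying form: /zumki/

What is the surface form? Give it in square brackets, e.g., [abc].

[zmsi]

Rule 1 Medial Vowel Deletion: [zumki] → [zmki]
Rule 2 Velar Palatalization: [zmki] → [zmsi]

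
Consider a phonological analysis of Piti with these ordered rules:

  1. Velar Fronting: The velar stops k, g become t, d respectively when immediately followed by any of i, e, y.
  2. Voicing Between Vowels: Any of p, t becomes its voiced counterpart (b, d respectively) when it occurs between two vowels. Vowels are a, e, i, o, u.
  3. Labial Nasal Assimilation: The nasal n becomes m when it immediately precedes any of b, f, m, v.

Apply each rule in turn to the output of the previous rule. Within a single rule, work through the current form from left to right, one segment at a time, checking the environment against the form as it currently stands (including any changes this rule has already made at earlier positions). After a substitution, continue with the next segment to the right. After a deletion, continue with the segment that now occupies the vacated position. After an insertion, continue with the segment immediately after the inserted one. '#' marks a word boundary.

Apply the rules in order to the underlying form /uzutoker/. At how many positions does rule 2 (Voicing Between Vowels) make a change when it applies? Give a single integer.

2

1 Velar Fronting: [uzutoker] → [uzutoter]
2 Voicing Between Vowels: [uzutoter] → [uzudoder]
3 Labial Nasal Assimilation: no change — [uzudoder]
Rule 2 changed 2 position(s).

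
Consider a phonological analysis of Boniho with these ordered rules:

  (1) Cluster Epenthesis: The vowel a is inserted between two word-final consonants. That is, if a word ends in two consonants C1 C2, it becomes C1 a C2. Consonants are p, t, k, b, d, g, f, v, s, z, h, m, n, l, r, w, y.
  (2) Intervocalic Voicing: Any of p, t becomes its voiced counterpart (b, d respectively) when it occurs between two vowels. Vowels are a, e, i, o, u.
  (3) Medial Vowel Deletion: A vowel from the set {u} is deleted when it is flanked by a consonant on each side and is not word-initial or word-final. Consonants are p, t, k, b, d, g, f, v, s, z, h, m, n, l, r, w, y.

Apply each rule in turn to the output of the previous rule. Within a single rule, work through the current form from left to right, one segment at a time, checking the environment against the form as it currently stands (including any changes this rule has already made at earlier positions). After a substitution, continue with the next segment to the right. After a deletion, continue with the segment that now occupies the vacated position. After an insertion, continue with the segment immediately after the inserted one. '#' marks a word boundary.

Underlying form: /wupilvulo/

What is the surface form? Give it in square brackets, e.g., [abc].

[wbilvlo]

(1) Cluster Epenthesis: no change — [wupilvulo]
(2) Intervocalic Voicing: [wupilvulo] → [wubilvulo]
(3) Medial Vowel Deletion: [wubilvulo] → [wbilvlo]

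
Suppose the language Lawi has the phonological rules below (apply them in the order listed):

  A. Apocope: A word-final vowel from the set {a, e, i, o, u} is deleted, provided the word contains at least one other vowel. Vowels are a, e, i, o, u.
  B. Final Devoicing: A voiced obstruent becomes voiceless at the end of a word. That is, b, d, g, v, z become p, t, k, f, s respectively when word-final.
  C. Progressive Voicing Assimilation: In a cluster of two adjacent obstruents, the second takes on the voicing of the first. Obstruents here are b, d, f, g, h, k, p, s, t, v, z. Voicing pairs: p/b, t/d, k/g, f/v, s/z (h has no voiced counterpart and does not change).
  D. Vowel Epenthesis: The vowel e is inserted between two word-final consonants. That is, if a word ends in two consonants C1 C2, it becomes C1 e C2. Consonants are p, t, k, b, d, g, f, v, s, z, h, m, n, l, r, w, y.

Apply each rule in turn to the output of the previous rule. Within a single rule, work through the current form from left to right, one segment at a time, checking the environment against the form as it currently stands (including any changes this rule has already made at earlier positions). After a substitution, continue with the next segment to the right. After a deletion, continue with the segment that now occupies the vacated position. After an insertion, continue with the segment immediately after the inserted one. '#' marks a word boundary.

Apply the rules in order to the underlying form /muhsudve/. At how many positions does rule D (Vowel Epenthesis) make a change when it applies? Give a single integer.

1

A Apocope: [muhsudve] → [muhsudv]
B Final Devoicing: [muhsudv] → [muhsudf]
C Progressive Voicing Assimilation: [muhsudf] → [muhsudv]
D Vowel Epenthesis: [muhsudv] → [muhsudev]
Rule D changed 1 position(s).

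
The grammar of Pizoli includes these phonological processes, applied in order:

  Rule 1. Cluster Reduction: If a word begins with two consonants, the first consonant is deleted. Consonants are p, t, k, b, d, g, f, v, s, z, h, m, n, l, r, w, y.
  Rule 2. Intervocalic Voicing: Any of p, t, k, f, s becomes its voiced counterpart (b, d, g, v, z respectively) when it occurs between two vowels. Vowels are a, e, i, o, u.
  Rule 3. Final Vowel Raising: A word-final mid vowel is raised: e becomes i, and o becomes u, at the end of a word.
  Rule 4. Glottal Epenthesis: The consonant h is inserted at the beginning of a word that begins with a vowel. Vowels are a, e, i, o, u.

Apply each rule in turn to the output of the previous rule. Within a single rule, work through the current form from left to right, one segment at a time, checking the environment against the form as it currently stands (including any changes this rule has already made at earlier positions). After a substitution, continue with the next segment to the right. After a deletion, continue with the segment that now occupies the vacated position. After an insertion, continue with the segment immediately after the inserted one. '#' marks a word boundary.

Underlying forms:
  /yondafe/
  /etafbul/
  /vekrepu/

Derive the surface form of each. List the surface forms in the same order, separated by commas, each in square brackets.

/yondafe/:
  Rule 1 Cluster Reduction: no change — [yondafe]
  Rule 2 Intervocalic Voicing: [yondafe] → [yondave]
  Rule 3 Final Vowel Raising: [yondave] → [yondavi]
  Rule 4 Glottal Epenthesis: no change — [yondavi]
/etafbul/:
  Rule 1 Cluster Reduction: no change — [etafbul]
  Rule 2 Intervocalic Voicing: [etafbul] → [edafbul]
  Rule 3 Final Vowel Raising: no change — [edafbul]
  Rule 4 Glottal Epenthesis: [edafbul] → [hedafbul]
/vekrepu/:
  Rule 1 Cluster Reduction: no change — [vekrepu]
  Rule 2 Intervocalic Voicing: [vekrepu] → [vekrebu]
  Rule 3 Final Vowel Raising: no change — [vekrebu]
  Rule 4 Glottal Epenthesis: no change — [vekrebu]

[yondavi], [hedafbul], [vekrebu]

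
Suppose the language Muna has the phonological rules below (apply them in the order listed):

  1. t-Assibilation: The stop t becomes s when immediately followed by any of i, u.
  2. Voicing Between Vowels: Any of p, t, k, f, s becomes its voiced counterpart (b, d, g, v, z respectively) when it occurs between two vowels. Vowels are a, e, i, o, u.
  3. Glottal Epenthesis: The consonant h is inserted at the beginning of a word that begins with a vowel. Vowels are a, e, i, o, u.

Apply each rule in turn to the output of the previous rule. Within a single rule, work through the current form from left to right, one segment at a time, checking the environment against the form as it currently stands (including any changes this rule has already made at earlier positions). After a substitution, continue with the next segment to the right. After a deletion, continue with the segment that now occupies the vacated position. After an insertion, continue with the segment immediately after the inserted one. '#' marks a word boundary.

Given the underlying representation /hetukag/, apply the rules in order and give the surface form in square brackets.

[hezugag]

1 t-Assibilation: [hetukag] → [hesukag]
2 Voicing Between Vowels: [hesukag] → [hezugag]
3 Glottal Epenthesis: no change — [hezugag]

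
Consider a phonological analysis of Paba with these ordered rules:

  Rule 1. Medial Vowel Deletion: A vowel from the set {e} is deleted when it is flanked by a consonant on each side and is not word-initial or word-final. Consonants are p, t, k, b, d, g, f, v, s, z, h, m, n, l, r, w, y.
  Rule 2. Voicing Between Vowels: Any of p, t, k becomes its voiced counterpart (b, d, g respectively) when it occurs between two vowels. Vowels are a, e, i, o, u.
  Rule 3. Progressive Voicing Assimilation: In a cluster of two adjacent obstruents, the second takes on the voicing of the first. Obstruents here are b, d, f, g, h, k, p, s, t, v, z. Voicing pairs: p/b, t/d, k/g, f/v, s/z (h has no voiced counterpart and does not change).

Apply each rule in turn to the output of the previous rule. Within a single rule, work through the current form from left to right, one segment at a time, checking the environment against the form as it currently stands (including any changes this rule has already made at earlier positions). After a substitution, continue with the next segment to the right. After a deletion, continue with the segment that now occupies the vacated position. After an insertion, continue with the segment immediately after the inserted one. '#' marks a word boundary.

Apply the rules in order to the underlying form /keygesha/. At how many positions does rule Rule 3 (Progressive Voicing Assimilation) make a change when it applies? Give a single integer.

1

Rule 1 Medial Vowel Deletion: [keygesha] → [kygsha]
Rule 2 Voicing Between Vowels: no change — [kygsha]
Rule 3 Progressive Voicing Assimilation: [kygsha] → [kygzha]
Rule Rule 3 changed 1 position(s).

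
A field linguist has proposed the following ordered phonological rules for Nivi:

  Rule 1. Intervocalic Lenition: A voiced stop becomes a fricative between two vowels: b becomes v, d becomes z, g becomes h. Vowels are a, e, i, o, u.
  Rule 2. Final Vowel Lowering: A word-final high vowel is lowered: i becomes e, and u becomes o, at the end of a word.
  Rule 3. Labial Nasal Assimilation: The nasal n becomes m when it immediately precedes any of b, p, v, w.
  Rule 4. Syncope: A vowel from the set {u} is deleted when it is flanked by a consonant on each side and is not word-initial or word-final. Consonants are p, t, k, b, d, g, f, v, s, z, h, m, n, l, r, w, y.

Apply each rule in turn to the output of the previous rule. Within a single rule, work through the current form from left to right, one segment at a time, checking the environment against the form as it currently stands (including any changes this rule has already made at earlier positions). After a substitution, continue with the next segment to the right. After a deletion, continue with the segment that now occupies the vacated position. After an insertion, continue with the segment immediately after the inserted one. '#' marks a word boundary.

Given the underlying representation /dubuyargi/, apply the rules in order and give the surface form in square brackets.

[dvyarge]

Rule 1 Intervocalic Lenition: [dubuyargi] → [duvuyargi]
Rule 2 Final Vowel Lowering: [duvuyargi] → [duvuyarge]
Rule 3 Labial Nasal Assimilation: no change — [duvuyarge]
Rule 4 Syncope: [duvuyarge] → [dvyarge]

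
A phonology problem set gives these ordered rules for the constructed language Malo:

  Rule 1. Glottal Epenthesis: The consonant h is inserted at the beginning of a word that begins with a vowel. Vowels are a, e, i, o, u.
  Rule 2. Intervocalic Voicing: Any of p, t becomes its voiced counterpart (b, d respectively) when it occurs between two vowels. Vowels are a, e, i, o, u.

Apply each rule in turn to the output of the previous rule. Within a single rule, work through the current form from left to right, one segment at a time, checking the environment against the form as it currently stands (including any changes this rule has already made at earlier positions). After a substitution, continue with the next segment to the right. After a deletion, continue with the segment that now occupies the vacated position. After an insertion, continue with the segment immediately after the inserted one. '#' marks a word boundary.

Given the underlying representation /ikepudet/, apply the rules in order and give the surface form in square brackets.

[hikebudet]

Rule 1 Glottal Epenthesis: [ikepudet] → [hikepudet]
Rule 2 Intervocalic Voicing: [hikepudet] → [hikebudet]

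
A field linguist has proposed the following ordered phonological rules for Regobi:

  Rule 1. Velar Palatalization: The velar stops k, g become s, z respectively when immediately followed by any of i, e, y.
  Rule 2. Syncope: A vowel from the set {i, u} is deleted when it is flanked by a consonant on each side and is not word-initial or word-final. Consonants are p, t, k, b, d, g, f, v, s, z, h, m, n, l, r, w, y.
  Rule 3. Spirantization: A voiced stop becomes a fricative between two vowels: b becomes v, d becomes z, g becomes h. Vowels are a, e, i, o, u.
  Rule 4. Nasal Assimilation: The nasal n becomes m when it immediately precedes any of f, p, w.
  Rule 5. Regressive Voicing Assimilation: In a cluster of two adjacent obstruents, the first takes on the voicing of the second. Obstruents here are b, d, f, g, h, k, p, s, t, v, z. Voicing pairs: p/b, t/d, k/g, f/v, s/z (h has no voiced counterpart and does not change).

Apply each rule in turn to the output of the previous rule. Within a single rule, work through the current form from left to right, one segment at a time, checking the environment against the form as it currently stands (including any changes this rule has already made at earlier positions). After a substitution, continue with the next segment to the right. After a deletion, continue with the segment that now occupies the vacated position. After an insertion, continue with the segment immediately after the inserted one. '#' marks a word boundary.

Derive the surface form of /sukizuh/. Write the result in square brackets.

Rule 1 Velar Palatalization: [sukizuh] → [susizuh]
Rule 2 Syncope: [susizuh] → [sszh]
Rule 3 Spirantization: no change — [sszh]
Rule 4 Nasal Assimilation: no change — [sszh]
Rule 5 Regressive Voicing Assimilation: [sszh] → [szsh]

[szsh]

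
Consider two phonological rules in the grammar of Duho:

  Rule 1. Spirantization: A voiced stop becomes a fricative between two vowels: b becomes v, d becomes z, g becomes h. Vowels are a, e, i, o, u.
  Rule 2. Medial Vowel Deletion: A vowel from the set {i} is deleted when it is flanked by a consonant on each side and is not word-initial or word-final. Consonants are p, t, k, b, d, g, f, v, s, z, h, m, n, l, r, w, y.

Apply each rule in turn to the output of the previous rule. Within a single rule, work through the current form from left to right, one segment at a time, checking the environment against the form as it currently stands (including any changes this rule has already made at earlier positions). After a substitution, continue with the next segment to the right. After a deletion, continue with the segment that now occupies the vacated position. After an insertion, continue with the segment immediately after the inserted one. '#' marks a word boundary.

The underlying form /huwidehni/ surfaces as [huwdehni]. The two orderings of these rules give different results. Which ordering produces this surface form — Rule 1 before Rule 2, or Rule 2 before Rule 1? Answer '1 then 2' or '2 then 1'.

2 then 1

Order 1 then 2:
  1 Spirantization: [huwidehni] → [huwizehni]
  2 Medial Vowel Deletion: [huwizehni] → [huwzehni]
  result: [huwzehni]
Order 2 then 1:
  2 Medial Vowel Deletion: [huwidehni] → [huwdehni]
  1 Spirantization: no change — [huwdehni]
  result: [huwdehni]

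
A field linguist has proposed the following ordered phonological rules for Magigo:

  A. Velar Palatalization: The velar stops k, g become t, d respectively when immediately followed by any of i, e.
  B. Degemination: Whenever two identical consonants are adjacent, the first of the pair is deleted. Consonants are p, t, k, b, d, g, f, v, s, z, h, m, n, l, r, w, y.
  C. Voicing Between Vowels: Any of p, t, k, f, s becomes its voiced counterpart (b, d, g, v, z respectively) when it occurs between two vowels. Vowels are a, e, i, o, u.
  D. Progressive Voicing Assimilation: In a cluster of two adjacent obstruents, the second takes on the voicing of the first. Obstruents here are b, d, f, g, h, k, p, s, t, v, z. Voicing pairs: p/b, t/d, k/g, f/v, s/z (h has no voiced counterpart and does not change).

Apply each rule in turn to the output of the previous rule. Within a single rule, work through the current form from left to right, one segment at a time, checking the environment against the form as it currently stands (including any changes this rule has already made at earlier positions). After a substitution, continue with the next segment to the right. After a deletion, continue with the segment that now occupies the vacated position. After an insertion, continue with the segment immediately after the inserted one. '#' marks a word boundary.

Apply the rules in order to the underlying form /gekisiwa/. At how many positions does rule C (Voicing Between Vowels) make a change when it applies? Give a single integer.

A Velar Palatalization: [gekisiwa] → [detisiwa]
B Degemination: no change — [detisiwa]
C Voicing Between Vowels: [detisiwa] → [dediziwa]
D Progressive Voicing Assimilation: no change — [dediziwa]
Rule C changed 2 position(s).

2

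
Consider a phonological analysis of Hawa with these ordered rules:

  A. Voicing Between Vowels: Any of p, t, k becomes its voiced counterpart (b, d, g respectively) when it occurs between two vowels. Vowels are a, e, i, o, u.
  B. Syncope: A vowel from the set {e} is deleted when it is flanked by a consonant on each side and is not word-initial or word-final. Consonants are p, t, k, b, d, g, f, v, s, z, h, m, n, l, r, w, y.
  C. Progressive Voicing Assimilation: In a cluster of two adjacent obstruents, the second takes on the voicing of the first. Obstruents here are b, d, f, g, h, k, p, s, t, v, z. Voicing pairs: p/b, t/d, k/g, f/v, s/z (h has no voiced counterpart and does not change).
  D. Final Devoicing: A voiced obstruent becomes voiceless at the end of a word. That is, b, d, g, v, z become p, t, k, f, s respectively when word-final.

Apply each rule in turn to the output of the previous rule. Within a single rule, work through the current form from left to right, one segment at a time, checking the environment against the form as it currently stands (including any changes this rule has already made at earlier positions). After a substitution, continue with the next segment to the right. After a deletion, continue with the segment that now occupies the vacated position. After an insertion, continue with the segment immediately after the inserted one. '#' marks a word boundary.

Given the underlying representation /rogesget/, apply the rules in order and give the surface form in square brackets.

A Voicing Between Vowels: no change — [rogesget]
B Syncope: [rogesget] → [rogsgt]
C Progressive Voicing Assimilation: [rogsgt] → [rogzgd]
D Final Devoicing: [rogzgd] → [rogzgt]

[rogzgt]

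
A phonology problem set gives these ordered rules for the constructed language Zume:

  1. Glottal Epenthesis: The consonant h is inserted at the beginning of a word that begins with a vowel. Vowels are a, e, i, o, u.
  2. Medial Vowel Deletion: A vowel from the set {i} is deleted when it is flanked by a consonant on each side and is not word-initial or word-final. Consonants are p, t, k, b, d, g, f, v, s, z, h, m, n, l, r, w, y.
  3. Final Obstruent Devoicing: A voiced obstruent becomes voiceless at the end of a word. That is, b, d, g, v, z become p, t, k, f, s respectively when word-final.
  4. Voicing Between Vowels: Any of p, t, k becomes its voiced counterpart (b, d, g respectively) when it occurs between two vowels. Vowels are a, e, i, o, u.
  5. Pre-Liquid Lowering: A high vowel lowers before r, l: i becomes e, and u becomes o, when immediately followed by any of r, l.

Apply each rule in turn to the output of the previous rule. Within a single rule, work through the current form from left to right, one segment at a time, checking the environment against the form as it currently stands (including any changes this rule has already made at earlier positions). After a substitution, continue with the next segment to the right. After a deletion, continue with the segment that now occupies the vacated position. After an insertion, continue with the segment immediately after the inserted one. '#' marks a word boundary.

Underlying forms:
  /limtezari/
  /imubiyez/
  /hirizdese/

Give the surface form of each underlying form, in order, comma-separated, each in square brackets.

/limtezari/:
  1 Glottal Epenthesis: no change — [limtezari]
  2 Medial Vowel Deletion: [limtezari] → [lmtezari]
  3 Final Obstruent Devoicing: no change — [lmtezari]
  4 Voicing Between Vowels: no change — [lmtezari]
  5 Pre-Liquid Lowering: no change — [lmtezari]
/imubiyez/:
  1 Glottal Epenthesis: [imubiyez] → [himubiyez]
  2 Medial Vowel Deletion: [himubiyez] → [hmubyez]
  3 Final Obstruent Devoicing: [hmubyez] → [hmubyes]
  4 Voicing Between Vowels: no change — [hmubyes]
  5 Pre-Liquid Lowering: no change — [hmubyes]
/hirizdese/:
  1 Glottal Epenthesis: no change — [hirizdese]
  2 Medial Vowel Deletion: [hirizdese] → [hrzdese]
  3 Final Obstruent Devoicing: no change — [hrzdese]
  4 Voicing Between Vowels: no change — [hrzdese]
  5 Pre-Liquid Lowering: no change — [hrzdese]

[lmtezari], [hmubyes], [hrzdese]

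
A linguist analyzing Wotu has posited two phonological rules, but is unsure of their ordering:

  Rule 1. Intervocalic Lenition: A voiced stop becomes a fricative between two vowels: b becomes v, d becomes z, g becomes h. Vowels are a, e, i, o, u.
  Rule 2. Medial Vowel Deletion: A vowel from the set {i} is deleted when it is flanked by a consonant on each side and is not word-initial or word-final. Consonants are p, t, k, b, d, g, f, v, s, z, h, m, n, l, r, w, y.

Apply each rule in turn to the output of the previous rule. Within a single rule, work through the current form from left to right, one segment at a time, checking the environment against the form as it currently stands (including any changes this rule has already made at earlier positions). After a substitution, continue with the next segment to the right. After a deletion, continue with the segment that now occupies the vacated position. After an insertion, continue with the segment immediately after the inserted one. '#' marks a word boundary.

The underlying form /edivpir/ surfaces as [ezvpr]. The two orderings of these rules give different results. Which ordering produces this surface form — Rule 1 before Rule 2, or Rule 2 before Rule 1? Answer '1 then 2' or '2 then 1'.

Order 1 then 2:
  1 Intervocalic Lenition: [edivpir] → [ezivpir]
  2 Medial Vowel Deletion: [ezivpir] → [ezvpr]
  result: [ezvpr]
Order 2 then 1:
  2 Medial Vowel Deletion: [edivpir] → [edvpr]
  1 Intervocalic Lenition: no change — [edvpr]
  result: [edvpr]

1 then 2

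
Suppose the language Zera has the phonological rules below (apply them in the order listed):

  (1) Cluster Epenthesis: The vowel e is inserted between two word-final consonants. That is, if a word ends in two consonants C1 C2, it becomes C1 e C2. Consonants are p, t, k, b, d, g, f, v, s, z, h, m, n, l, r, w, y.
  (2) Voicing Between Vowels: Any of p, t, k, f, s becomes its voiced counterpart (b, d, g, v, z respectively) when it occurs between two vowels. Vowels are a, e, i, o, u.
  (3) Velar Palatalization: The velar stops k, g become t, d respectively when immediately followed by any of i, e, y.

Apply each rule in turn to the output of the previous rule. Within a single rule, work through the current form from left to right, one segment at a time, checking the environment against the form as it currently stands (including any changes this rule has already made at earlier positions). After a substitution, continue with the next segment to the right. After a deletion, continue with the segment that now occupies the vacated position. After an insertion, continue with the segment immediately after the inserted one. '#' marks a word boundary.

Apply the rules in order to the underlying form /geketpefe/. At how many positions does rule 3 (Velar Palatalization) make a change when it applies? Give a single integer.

(1) Cluster Epenthesis: no change — [geketpefe]
(2) Voicing Between Vowels: [geketpefe] → [gegetpeve]
(3) Velar Palatalization: [gegetpeve] → [dedetpeve]
Rule 3 changed 2 position(s).

2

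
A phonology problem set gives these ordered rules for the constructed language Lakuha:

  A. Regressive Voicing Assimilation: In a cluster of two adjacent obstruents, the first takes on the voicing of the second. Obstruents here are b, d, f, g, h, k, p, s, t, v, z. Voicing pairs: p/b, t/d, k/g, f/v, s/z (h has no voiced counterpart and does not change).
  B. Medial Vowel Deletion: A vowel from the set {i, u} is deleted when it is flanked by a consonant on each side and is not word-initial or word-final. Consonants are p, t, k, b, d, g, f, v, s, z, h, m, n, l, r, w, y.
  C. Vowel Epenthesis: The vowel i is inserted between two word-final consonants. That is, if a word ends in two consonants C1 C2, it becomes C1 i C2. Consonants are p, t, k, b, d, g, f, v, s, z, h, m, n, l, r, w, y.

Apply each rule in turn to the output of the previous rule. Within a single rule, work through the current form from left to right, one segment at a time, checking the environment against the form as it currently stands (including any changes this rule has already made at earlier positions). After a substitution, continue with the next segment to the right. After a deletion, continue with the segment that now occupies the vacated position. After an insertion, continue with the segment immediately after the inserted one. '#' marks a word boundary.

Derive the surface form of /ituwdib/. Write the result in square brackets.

A Regressive Voicing Assimilation: no change — [ituwdib]
B Medial Vowel Deletion: [ituwdib] → [itwdb]
C Vowel Epenthesis: [itwdb] → [itwdib]

[itwdib]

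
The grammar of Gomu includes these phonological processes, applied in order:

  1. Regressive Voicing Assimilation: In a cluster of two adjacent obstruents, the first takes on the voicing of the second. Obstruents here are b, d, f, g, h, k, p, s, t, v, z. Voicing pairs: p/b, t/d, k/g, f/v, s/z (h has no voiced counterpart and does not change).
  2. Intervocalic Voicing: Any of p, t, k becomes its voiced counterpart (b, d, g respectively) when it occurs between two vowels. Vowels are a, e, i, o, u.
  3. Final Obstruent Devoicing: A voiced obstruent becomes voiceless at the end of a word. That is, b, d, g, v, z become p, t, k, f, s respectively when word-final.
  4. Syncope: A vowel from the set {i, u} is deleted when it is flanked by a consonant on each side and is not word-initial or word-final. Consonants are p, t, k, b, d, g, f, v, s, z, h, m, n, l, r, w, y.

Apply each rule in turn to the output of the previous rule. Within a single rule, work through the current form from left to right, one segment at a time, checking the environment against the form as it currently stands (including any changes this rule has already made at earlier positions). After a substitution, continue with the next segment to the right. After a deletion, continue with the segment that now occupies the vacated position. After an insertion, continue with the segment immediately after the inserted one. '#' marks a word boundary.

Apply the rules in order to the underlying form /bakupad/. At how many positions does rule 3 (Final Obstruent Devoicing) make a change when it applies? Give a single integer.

1 Regressive Voicing Assimilation: no change — [bakupad]
2 Intervocalic Voicing: [bakupad] → [bagubad]
3 Final Obstruent Devoicing: [bagubad] → [bagubat]
4 Syncope: [bagubat] → [bagbat]
Rule 3 changed 1 position(s).

1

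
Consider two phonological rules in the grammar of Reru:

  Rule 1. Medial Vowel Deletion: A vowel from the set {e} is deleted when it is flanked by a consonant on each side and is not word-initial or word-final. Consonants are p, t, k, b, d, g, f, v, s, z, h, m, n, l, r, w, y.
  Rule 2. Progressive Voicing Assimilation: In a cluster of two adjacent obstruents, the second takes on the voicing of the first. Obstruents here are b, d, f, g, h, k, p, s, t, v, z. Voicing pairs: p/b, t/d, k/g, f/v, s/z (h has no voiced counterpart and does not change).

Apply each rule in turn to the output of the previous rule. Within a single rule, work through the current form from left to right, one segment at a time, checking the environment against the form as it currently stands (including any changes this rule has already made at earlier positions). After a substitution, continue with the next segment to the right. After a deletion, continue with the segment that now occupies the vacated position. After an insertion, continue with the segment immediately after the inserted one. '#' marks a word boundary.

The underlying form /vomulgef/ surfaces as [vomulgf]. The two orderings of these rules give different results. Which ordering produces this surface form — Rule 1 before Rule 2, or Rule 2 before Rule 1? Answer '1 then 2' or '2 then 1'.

Order 1 then 2:
  1 Medial Vowel Deletion: [vomulgef] → [vomulgf]
  2 Progressive Voicing Assimilation: [vomulgf] → [vomulgv]
  result: [vomulgv]
Order 2 then 1:
  2 Progressive Voicing Assimilation: no change — [vomulgef]
  1 Medial Vowel Deletion: [vomulgef] → [vomulgf]
  result: [vomulgf]

2 then 1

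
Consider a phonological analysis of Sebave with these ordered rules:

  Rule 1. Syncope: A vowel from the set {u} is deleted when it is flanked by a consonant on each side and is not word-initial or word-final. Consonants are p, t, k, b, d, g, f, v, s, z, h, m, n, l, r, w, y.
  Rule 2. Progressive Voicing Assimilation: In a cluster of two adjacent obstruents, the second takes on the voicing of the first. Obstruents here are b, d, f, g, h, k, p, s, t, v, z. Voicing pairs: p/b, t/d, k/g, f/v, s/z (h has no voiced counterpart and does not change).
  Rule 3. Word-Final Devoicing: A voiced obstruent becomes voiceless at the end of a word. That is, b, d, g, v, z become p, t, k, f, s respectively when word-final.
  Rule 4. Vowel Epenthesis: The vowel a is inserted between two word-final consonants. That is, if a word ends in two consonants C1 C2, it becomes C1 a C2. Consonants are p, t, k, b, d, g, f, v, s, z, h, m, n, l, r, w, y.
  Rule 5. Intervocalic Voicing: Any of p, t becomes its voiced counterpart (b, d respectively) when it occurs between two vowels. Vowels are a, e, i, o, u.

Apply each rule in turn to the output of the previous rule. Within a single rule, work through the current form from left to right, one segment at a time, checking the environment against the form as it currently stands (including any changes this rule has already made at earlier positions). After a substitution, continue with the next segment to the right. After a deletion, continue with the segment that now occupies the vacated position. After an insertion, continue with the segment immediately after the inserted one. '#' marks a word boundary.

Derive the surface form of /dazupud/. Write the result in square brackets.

Rule 1 Syncope: [dazupud] → [dazpd]
Rule 2 Progressive Voicing Assimilation: [dazpd] → [dazbd]
Rule 3 Word-Final Devoicing: [dazbd] → [dazbt]
Rule 4 Vowel Epenthesis: [dazbt] → [dazbat]
Rule 5 Intervocalic Voicing: no change — [dazbat]

[dazbat]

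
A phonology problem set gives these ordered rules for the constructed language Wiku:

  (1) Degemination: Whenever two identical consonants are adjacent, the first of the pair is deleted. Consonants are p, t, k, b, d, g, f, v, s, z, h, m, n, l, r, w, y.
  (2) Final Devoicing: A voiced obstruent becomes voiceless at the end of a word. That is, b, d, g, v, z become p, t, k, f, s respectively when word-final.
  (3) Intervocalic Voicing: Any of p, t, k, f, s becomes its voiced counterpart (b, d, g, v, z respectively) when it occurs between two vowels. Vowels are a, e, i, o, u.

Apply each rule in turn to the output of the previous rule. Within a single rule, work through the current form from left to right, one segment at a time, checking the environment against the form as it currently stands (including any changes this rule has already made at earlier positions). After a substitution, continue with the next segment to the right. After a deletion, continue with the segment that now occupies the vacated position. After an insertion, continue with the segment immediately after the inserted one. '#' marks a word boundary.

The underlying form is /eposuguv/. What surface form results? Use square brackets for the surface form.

(1) Degemination: no change — [eposuguv]
(2) Final Devoicing: [eposuguv] → [eposuguf]
(3) Intervocalic Voicing: [eposuguf] → [ebozuguf]

[ebozuguf]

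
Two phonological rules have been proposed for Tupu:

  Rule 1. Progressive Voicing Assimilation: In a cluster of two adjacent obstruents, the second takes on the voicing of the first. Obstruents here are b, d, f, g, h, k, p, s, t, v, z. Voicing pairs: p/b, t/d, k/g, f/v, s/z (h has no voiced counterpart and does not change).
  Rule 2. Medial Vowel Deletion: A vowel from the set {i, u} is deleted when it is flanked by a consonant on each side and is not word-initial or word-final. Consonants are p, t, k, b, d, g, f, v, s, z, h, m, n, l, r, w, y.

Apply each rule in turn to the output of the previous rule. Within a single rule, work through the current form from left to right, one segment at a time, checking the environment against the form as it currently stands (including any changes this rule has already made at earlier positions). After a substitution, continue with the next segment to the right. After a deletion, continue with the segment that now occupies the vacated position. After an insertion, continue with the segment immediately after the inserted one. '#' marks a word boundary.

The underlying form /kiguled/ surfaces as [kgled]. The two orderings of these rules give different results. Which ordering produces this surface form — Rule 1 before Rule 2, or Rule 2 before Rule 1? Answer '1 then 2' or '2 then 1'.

Order 1 then 2:
  1 Progressive Voicing Assimilation: no change — [kiguled]
  2 Medial Vowel Deletion: [kiguled] → [kgled]
  result: [kgled]
Order 2 then 1:
  2 Medial Vowel Deletion: [kiguled] → [kgled]
  1 Progressive Voicing Assimilation: [kgled] → [kkled]
  result: [kkled]

1 then 2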